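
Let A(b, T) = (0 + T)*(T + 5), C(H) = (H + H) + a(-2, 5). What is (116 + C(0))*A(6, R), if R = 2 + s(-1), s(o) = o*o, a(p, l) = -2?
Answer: 2736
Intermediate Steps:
s(o) = o²
C(H) = -2 + 2*H (C(H) = (H + H) - 2 = 2*H - 2 = -2 + 2*H)
R = 3 (R = 2 + (-1)² = 2 + 1 = 3)
A(b, T) = T*(5 + T)
(116 + C(0))*A(6, R) = (116 + (-2 + 2*0))*(3*(5 + 3)) = (116 + (-2 + 0))*(3*8) = (116 - 2)*24 = 114*24 = 2736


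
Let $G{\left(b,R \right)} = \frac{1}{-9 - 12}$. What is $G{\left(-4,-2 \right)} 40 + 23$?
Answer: $\frac{443}{21} \approx 21.095$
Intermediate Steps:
$G{\left(b,R \right)} = - \frac{1}{21}$ ($G{\left(b,R \right)} = \frac{1}{-21} = - \frac{1}{21}$)
$G{\left(-4,-2 \right)} 40 + 23 = \left(- \frac{1}{21}\right) 40 + 23 = - \frac{40}{21} + 23 = \frac{443}{21}$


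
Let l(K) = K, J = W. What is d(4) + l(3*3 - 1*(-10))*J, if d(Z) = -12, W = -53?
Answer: -1019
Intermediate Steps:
J = -53
d(4) + l(3*3 - 1*(-10))*J = -12 + (3*3 - 1*(-10))*(-53) = -12 + (9 + 10)*(-53) = -12 + 19*(-53) = -12 - 1007 = -1019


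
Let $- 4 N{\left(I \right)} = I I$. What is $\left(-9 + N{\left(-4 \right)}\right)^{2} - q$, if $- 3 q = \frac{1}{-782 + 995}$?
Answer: $\frac{107992}{639} \approx 169.0$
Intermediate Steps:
$N{\left(I \right)} = - \frac{I^{2}}{4}$ ($N{\left(I \right)} = - \frac{I I}{4} = - \frac{I^{2}}{4}$)
$q = - \frac{1}{639}$ ($q = - \frac{1}{3 \left(-782 + 995\right)} = - \frac{1}{3 \cdot 213} = \left(- \frac{1}{3}\right) \frac{1}{213} = - \frac{1}{639} \approx -0.0015649$)
$\left(-9 + N{\left(-4 \right)}\right)^{2} - q = \left(-9 - \frac{\left(-4\right)^{2}}{4}\right)^{2} - - \frac{1}{639} = \left(-9 - 4\right)^{2} + \frac{1}{639} = \left(-13\right)^{2} + \frac{1}{639} = 169 + \frac{1}{639} = \frac{107992}{639}$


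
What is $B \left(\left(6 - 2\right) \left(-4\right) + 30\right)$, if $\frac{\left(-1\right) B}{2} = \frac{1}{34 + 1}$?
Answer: $- \frac{4}{5} \approx -0.8$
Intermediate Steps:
$B = - \frac{2}{35}$ ($B = - \frac{2}{34 + 1} = - \frac{2}{35} \approx -0.057143$)
$B \left(\left(6 - 2\right) \left(-4\right) + 30\right) = - \frac{2 \left(\left(6 - 2\right) \left(-4\right) + 30\right)}{35} = - \frac{2 \left(4 \left(-4\right) + 30\right)}{35} = - \frac{2 \left(-16 + 30\right)}{35} = \left(- \frac{2}{35}\right) 14 = - \frac{4}{5}$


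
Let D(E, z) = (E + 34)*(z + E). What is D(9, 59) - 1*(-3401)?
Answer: 6325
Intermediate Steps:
D(E, z) = (34 + E)*(E + z)
D(9, 59) - 1*(-3401) = (9² + 34*9 + 34*59 + 9*59) - 1*(-3401) = (81 + 306 + 2006 + 531) + 3401 = 2924 + 3401 = 6325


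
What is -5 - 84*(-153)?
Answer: 12847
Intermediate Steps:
-5 - 84*(-153) = -5 + 12852 = 12847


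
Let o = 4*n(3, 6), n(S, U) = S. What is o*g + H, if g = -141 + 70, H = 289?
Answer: -563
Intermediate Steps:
g = -71
o = 12 (o = 4*3 = 12)
o*g + H = 12*(-71) + 289 = -852 + 289 = -563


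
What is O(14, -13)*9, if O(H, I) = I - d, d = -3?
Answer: -90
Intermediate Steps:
O(H, I) = 3 + I (O(H, I) = I - 1*(-3) = I + 3 = 3 + I)
O(14, -13)*9 = (3 - 13)*9 = -10*9 = -90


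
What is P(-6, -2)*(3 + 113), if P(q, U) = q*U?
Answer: 1392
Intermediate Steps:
P(q, U) = U*q
P(-6, -2)*(3 + 113) = (-2*(-6))*(3 + 113) = 12*116 = 1392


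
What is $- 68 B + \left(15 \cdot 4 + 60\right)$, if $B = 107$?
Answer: $-7156$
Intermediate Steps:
$- 68 B + \left(15 \cdot 4 + 60\right) = \left(-68\right) 107 + \left(15 \cdot 4 + 60\right) = -7276 + \left(60 + 60\right) = -7276 + 120 = -7156$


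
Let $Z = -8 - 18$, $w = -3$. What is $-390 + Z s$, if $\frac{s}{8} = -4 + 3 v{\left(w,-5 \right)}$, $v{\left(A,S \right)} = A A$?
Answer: $-5174$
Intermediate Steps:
$v{\left(A,S \right)} = A^{2}$
$Z = -26$ ($Z = -8 - 18 = -26$)
$s = 184$ ($s = 8 \left(-4 + 3 \left(-3\right)^{2}\right) = 8 \left(-4 + 3 \cdot 9\right) = 8 \left(-4 + 27\right) = 8 \cdot 23 = 184$)
$-390 + Z s = -390 - 4784 = -5174$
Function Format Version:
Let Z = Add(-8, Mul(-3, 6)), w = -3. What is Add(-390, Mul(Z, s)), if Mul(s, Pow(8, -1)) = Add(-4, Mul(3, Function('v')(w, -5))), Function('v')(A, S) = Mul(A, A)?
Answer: -5174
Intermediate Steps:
Function('v')(A, S) = Pow(A, 2)
Z = -26 (Z = Add(-8, -18) = -26)
s = 184 (s = Mul(8, Add(-4, Mul(3, Pow(-3, 2)))) = Mul(8, Add(-4, Mul(3, 9))) = Mul(8, Add(-4, 27)) = Mul(8, 23) = 184)
Add(-390, Mul(Z, s)) = Add(-390, Mul(-26, 184)) = Add(-390, -4784) = -5174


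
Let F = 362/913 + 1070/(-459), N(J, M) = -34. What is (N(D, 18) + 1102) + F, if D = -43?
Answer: 446752804/419067 ≈ 1066.1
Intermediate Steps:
F = -810752/419067 (F = 362*(1/913) + 1070*(-1/459) = 362/913 - 1070/459 = -810752/419067 ≈ -1.9347)
(N(D, 18) + 1102) + F = (-34 + 1102) - 810752/419067 = 1068 - 810752/419067 = 446752804/419067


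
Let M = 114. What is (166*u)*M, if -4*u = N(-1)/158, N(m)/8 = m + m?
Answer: 37848/79 ≈ 479.09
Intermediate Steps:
N(m) = 16*m (N(m) = 8*(m + m) = 8*(2*m) = 16*m)
u = 2/79 (u = -16*(-1)/(4*158) = -(-4)/158 = -1/4*(-8/79) = 2/79 ≈ 0.025316)
(166*u)*M = (166*(2/79))*114 = (332/79)*114 = 37848/79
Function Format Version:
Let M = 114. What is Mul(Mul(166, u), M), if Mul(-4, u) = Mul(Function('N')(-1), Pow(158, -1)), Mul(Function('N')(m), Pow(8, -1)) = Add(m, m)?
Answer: Rational(37848, 79) ≈ 479.09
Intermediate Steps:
Function('N')(m) = Mul(16, m) (Function('N')(m) = Mul(8, Add(m, m)) = Mul(8, Mul(2, m)) = Mul(16, m))
u = Rational(2, 79) (u = Mul(Rational(-1, 4), Mul(Mul(16, -1), Pow(158, -1))) = Mul(Rational(-1, 4), Mul(-16, Rational(1, 158))) = Mul(Rational(-1, 4), Rational(-8, 79)) = Rational(2, 79) ≈ 0.025316)
Mul(Mul(166, u), M) = Mul(Mul(166, Rational(2, 79)), 114) = Mul(Rational(332, 79), 114) = Rational(37848, 79)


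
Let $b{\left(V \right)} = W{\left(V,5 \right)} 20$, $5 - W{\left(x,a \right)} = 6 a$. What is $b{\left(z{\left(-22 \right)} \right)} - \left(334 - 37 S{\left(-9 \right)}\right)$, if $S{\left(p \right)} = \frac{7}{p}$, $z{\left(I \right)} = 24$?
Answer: $- \frac{7765}{9} \approx -862.78$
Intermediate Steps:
$W{\left(x,a \right)} = 5 - 6 a$
$b{\left(V \right)} = -500$ ($b{\left(V \right)} = \left(5 - 30\right) 20 = \left(-25\right) 20 = -500$)
$b{\left(z{\left(-22 \right)} \right)} - \left(334 - 37 S{\left(-9 \right)}\right) = -500 - \left(334 - 37 \frac{7}{-9}\right) = -500 - \left(334 - 37 \cdot 7 \left(- \frac{1}{9}\right)\right) = -500 - \left(334 - - \frac{259}{9}\right) = -500 - \left(334 + \frac{259}{9}\right) = -500 - \frac{3265}{9} = - \frac{7765}{9}$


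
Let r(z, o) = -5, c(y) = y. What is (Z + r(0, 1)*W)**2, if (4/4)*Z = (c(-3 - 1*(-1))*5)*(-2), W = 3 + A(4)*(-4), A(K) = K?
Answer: 7225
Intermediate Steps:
W = -13 (W = 3 + 4*(-4) = 3 - 16 = -13)
Z = 20 (Z = ((-3 - 1*(-1))*5)*(-2) = ((-3 + 1)*5)*(-2) = -2*5*(-2) = -10*(-2) = 20)
(Z + r(0, 1)*W)**2 = (20 - 5*(-13))**2 = (20 + 65)**2 = 85**2 = 7225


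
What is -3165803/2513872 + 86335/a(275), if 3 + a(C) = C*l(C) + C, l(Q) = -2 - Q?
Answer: -457329084229/190810426416 ≈ -2.3968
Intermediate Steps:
a(C) = -3 + C + C*(-2 - C) (a(C) = -3 + (C*(-2 - C) + C) = -3 + (C + C*(-2 - C)) = -3 + C + C*(-2 - C))
-3165803/2513872 + 86335/a(275) = -3165803/2513872 + 86335/(-3 + 275 - 1*275*(2 + 275)) = -3165803*1/2513872 + 86335/(-3 + 275 - 1*275*277) = -3165803/2513872 + 86335/(-3 + 275 - 76175) = -3165803/2513872 + 86335/(-75903) = -3165803/2513872 + 86335*(-1/75903) = -3165803/2513872 - 86335/75903 = -457329084229/190810426416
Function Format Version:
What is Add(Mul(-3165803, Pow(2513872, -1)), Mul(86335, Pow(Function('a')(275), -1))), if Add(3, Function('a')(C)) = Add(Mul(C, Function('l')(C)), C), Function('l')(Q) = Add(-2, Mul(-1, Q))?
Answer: Rational(-457329084229, 190810426416) ≈ -2.3968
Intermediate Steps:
Function('a')(C) = Add(-3, C, Mul(C, Add(-2, Mul(-1, C)))) (Function('a')(C) = Add(-3, Add(Mul(C, Add(-2, Mul(-1, C))), C)) = Add(-3, Add(C, Mul(C, Add(-2, Mul(-1, C))))) = Add(-3, C, Mul(C, Add(-2, Mul(-1, C)))))
Add(Mul(-3165803, Pow(2513872, -1)), Mul(86335, Pow(Function('a')(275), -1))) = Add(Mul(-3165803, Pow(2513872, -1)), Mul(86335, Pow(Add(-3, 275, Mul(-1, 275, Add(2, 275))), -1))) = Add(Mul(-3165803, Rational(1, 2513872)), Mul(86335, Pow(Add(-3, 275, Mul(-1, 275, 277)), -1))) = Add(Rational(-3165803, 2513872), Mul(86335, Pow(Add(-3, 275, -76175), -1))) = Add(Rational(-3165803, 2513872), Mul(86335, Pow(-75903, -1))) = Add(Rational(-3165803, 2513872), Mul(86335, Rational(-1, 75903))) = Add(Rational(-3165803, 2513872), Rational(-86335, 75903)) = Rational(-457329084229, 190810426416)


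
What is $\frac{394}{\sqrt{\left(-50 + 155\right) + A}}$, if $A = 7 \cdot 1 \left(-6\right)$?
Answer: $\frac{394 \sqrt{7}}{21} \approx 49.639$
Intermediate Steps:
$A = -42$ ($A = 7 \left(-6\right) = -42$)
$\frac{394}{\sqrt{\left(-50 + 155\right) + A}} = \frac{394}{\sqrt{\left(-50 + 155\right) - 42}} = \frac{394}{\sqrt{105 - 42}} = \frac{394}{\sqrt{63}} = \frac{394}{3 \sqrt{7}} = 394 \frac{\sqrt{7}}{21} = \frac{394 \sqrt{7}}{21}$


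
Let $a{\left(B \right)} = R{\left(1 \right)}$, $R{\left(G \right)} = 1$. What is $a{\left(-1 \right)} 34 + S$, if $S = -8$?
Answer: $26$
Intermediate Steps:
$a{\left(B \right)} = 1$
$a{\left(-1 \right)} 34 + S = 1 \cdot 34 - 8 = 34 - 8 = 26$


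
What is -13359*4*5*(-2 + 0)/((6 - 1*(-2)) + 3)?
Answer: 534360/11 ≈ 48578.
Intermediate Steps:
-13359*4*5*(-2 + 0)/((6 - 1*(-2)) + 3) = -267180*(-2/((6 + 2) + 3)) = -267180*(-2/(8 + 3)) = -267180*(-2/11) = -267180*(-2*1/11) = -267180*(-2)/11 = -13359*(-40/11) = 534360/11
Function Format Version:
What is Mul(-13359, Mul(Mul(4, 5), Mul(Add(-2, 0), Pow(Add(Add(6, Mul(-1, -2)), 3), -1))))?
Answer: Rational(534360, 11) ≈ 48578.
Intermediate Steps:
Mul(-13359, Mul(Mul(4, 5), Mul(Add(-2, 0), Pow(Add(Add(6, Mul(-1, -2)), 3), -1)))) = Mul(-13359, Mul(20, Mul(-2, Pow(Add(Add(6, 2), 3), -1)))) = Mul(-13359, Mul(20, Mul(-2, Pow(Add(8, 3), -1)))) = Mul(-13359, Mul(20, Mul(-2, Pow(11, -1)))) = Mul(-13359, Mul(20, Mul(-2, Rational(1, 11)))) = Mul(-13359, Mul(20, Rational(-2, 11))) = Mul(-13359, Rational(-40, 11)) = Rational(534360, 11)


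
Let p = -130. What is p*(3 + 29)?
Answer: -4160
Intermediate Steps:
p*(3 + 29) = -130*(3 + 29) = -130*32 = -4160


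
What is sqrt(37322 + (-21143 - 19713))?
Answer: I*sqrt(3534) ≈ 59.447*I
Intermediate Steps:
sqrt(37322 + (-21143 - 19713)) = sqrt(37322 - 40856) = sqrt(-3534) = I*sqrt(3534)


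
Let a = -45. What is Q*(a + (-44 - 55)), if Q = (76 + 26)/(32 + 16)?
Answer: -306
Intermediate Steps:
Q = 17/8 (Q = 102/48 = 102*(1/48) = 17/8 ≈ 2.1250)
Q*(a + (-44 - 55)) = 17*(-45 + (-44 - 55))/8 = 17*(-45 - 99)/8 = (17/8)*(-144) = -306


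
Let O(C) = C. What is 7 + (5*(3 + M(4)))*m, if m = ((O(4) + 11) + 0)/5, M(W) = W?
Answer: 112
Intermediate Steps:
m = 3 (m = ((4 + 11) + 0)/5 = (15 + 0)*(⅕) = 15*(⅕) = 3)
7 + (5*(3 + M(4)))*m = 7 + (5*(3 + 4))*3 = 7 + (5*7)*3 = 7 + 35*3 = 7 + 105 = 112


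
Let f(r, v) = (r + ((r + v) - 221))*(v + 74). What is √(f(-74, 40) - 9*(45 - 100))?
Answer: 13*I*√219 ≈ 192.38*I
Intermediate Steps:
f(r, v) = (74 + v)*(-221 + v + 2*r) (f(r, v) = (r + (-221 + r + v))*(74 + v) = (-221 + v + 2*r)*(74 + v) = (74 + v)*(-221 + v + 2*r))
√(f(-74, 40) - 9*(45 - 100)) = √((-16354 + 40² - 147*40 + 148*(-74) + 2*(-74)*40) - 9*(45 - 100)) = √((-16354 + 1600 - 5880 - 10952 - 5920) - 9*(-55)) = √(-37506 + 495) = √(-37011) = 13*I*√219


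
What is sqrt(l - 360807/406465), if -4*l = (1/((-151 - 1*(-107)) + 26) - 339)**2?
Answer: I*sqrt(6153843734819013505)/14632740 ≈ 169.53*I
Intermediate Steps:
l = -37246609/1296 (l = -(1/((-151 - 1*(-107)) + 26) - 339)**2/4 = -(1/((-151 + 107) + 26) - 339)**2/4 = -(1/(-44 + 26) - 339)**2/4 = -(1/(-18) - 339)**2/4 = -(-1/18 - 339)**2/4 = -(-6103/18)**2/4 = -1/4*37246609/324 = -37246609/1296 ≈ -28740.)
sqrt(l - 360807/406465) = sqrt(-37246609/1296 - 360807/406465) = sqrt(-15139910533057/526778640) = I*sqrt(6153843734819013505)/14632740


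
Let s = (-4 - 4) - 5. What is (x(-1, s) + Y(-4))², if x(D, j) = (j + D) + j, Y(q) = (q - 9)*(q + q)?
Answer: 5929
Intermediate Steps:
s = -13 (s = -8 - 5 = -13)
Y(q) = 2*q*(-9 + q) (Y(q) = (-9 + q)*(2*q) = 2*q*(-9 + q))
x(D, j) = D + 2*j (x(D, j) = (D + j) + j = D + 2*j)
(x(-1, s) + Y(-4))² = ((-1 + 2*(-13)) + 2*(-4)*(-9 - 4))² = ((-1 - 26) + 2*(-4)*(-13))² = (-27 + 104)² = 77² = 5929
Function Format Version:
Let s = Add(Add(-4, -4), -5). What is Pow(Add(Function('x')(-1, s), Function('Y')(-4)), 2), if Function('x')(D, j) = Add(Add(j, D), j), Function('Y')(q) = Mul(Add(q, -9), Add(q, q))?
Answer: 5929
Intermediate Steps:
s = -13 (s = Add(-8, -5) = -13)
Function('Y')(q) = Mul(2, q, Add(-9, q)) (Function('Y')(q) = Mul(Add(-9, q), Mul(2, q)) = Mul(2, q, Add(-9, q)))
Function('x')(D, j) = Add(D, Mul(2, j)) (Function('x')(D, j) = Add(Add(D, j), j) = Add(D, Mul(2, j)))
Pow(Add(Function('x')(-1, s), Function('Y')(-4)), 2) = Pow(Add(Add(-1, Mul(2, -13)), Mul(2, -4, Add(-9, -4))), 2) = Pow(Add(Add(-1, -26), Mul(2, -4, -13)), 2) = Pow(Add(-27, 104), 2) = Pow(77, 2) = 5929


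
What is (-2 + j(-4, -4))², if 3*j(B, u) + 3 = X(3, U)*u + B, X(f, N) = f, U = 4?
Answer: 625/9 ≈ 69.444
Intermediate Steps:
j(B, u) = -1 + u + B/3 (j(B, u) = -1 + (3*u + B)/3 = -1 + (B + 3*u)/3 = -1 + (u + B/3) = -1 + u + B/3)
(-2 + j(-4, -4))² = (-2 + (-1 - 4 + (⅓)*(-4)))² = (-2 + (-1 - 4 - 4/3))² = (-2 - 19/3)² = (-25/3)² = 625/9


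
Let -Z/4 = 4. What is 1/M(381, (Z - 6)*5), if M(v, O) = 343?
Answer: 1/343 ≈ 0.0029155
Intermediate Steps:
Z = -16 (Z = -4*4 = -16)
1/M(381, (Z - 6)*5) = 1/343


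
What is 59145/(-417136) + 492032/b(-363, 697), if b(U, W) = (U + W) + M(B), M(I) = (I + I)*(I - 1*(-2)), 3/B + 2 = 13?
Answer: 6208039086203/4230176176 ≈ 1467.6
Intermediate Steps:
B = 3/11 (B = 3/(-2 + 13) = 3/11 ≈ 0.27273)
M(I) = 2*I*(2 + I) (M(I) = (2*I)*(I + 2) = (2*I)*(2 + I) = 2*I*(2 + I))
b(U, W) = 150/121 + U + W (b(U, W) = (U + W) + 2*(3/11)*(2 + 3/11) = (U + W) + 2*(3/11)*(25/11) = (U + W) + 150/121 = 150/121 + U + W)
59145/(-417136) + 492032/b(-363, 697) = 59145/(-417136) + 492032/(150/121 - 363 + 697) = 59145*(-1/417136) + 492032/(40564/121) = -59145/417136 + 492032*(121/40564) = -59145/417136 + 14883968/10141 = 6208039086203/4230176176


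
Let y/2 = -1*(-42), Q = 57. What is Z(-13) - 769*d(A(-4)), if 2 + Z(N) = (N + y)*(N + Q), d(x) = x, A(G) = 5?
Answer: -723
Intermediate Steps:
y = 84 (y = 2*(-1*(-42)) = 2*42 = 84)
Z(N) = -2 + (57 + N)*(84 + N) (Z(N) = -2 + (N + 84)*(N + 57) = -2 + (84 + N)*(57 + N) = -2 + (57 + N)*(84 + N))
Z(-13) - 769*d(A(-4)) = (4786 + (-13)**2 + 141*(-13)) - 769*5 = (4786 + 169 - 1833) - 3845 = 3122 - 3845 = -723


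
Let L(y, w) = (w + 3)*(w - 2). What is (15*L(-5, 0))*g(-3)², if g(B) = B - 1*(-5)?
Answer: -360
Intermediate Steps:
L(y, w) = (-2 + w)*(3 + w) (L(y, w) = (3 + w)*(-2 + w) = (-2 + w)*(3 + w))
g(B) = 5 + B (g(B) = B + 5 = 5 + B)
(15*L(-5, 0))*g(-3)² = (15*(-6 + 0 + 0²))*(5 - 3)² = (15*(-6 + 0 + 0))*2² = (15*(-6))*4 = -90*4 = -360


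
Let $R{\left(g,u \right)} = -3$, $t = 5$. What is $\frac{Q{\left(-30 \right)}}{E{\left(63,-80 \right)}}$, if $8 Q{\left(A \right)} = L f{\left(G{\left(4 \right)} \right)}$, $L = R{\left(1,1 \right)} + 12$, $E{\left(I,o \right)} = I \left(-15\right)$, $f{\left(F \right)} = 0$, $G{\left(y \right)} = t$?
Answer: $0$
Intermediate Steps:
$G{\left(y \right)} = 5$
$E{\left(I,o \right)} = - 15 I$
$L = 9$ ($L = -3 + 12 = 9$)
$Q{\left(A \right)} = 0$ ($Q{\left(A \right)} = \frac{9 \cdot 0}{8} = \frac{1}{8} \cdot 0 = 0$)
$\frac{Q{\left(-30 \right)}}{E{\left(63,-80 \right)}} = \frac{0}{\left(-15\right) 63} = \frac{0}{-945} = 0 \left(- \frac{1}{945}\right) = 0$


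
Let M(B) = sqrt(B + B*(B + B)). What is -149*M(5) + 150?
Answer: 150 - 149*sqrt(55) ≈ -955.01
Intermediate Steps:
M(B) = sqrt(B + 2*B**2) (M(B) = sqrt(B + B*(2*B)) = sqrt(B + 2*B**2))
-149*M(5) + 150 = -149*sqrt(5)*sqrt(1 + 2*5) + 150 = -149*sqrt(5)*sqrt(1 + 10) + 150 = -149*sqrt(55) + 150 = 150 - 149*sqrt(55)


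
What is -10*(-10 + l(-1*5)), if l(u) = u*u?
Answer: -150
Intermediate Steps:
l(u) = u²
-10*(-10 + l(-1*5)) = -10*(-10 + (-1*5)²) = -10*(-10 + (-5)²) = -10*(-10 + 25) = -10*15 = -150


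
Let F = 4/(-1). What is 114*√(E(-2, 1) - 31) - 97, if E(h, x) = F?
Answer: -97 + 114*I*√35 ≈ -97.0 + 674.43*I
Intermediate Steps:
F = -4 (F = 4*(-1) = -4)
E(h, x) = -4
114*√(E(-2, 1) - 31) - 97 = 114*√(-4 - 31) - 97 = 114*√(-35) - 97 = 114*(I*√35) - 97 = 114*I*√35 - 97 = -97 + 114*I*√35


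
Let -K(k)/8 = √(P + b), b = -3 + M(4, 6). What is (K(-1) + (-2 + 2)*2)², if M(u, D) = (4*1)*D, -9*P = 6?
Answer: 3904/3 ≈ 1301.3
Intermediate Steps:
P = -⅔ (P = -⅑*6 = -⅔ ≈ -0.66667)
M(u, D) = 4*D
b = 21 (b = -3 + 4*6 = -3 + 24 = 21)
K(k) = -8*√183/3 (K(k) = -8*√(-⅔ + 21) = -8*√183/3)
(K(-1) + (-2 + 2)*2)² = (-8*√183/3 + (-2 + 2)*2)² = (-8*√183/3 + 0*2)² = (-8*√183/3 + 0)² = (-8*√183/3)² = 3904/3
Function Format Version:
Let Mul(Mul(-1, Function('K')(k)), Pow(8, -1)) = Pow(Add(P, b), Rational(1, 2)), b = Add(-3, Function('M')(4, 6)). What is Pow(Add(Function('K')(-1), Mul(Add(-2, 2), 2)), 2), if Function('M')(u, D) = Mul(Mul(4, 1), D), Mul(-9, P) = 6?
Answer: Rational(3904, 3) ≈ 1301.3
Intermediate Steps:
P = Rational(-2, 3) (P = Mul(Rational(-1, 9), 6) = Rational(-2, 3) ≈ -0.66667)
Function('M')(u, D) = Mul(4, D)
b = 21 (b = Add(-3, Mul(4, 6)) = Add(-3, 24) = 21)
Function('K')(k) = Mul(Rational(-8, 3), Pow(183, Rational(1, 2))) (Function('K')(k) = Mul(-8, Pow(Add(Rational(-2, 3), 21), Rational(1, 2))) = Mul(-8, Pow(Rational(61, 3), Rational(1, 2))) = Mul(-8, Mul(Rational(1, 3), Pow(183, Rational(1, 2)))) = Mul(Rational(-8, 3), Pow(183, Rational(1, 2))))
Pow(Add(Function('K')(-1), Mul(Add(-2, 2), 2)), 2) = Pow(Add(Mul(Rational(-8, 3), Pow(183, Rational(1, 2))), Mul(Add(-2, 2), 2)), 2) = Pow(Add(Mul(Rational(-8, 3), Pow(183, Rational(1, 2))), Mul(0, 2)), 2) = Pow(Add(Mul(Rational(-8, 3), Pow(183, Rational(1, 2))), 0), 2) = Pow(Mul(Rational(-8, 3), Pow(183, Rational(1, 2))), 2) = Rational(3904, 3)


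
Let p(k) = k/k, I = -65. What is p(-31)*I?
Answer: -65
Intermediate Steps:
p(k) = 1
p(-31)*I = 1*(-65) = -65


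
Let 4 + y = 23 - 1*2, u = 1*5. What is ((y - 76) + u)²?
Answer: 2916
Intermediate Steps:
u = 5
y = 17 (y = -4 + (23 - 1*2) = -4 + (23 - 2) = -4 + 21 = 17)
((y - 76) + u)² = ((17 - 76) + 5)² = (-59 + 5)² = (-54)² = 2916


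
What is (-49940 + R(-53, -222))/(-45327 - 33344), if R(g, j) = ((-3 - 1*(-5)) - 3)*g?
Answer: 49887/78671 ≈ 0.63412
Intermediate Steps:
R(g, j) = -g (R(g, j) = ((-3 + 5) - 3)*g = (2 - 3)*g = -g)
(-49940 + R(-53, -222))/(-45327 - 33344) = (-49940 - 1*(-53))/(-45327 - 33344) = (-49940 + 53)/(-78671) = -49887*(-1/78671) = 49887/78671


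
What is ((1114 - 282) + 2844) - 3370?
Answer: 306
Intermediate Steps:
((1114 - 282) + 2844) - 3370 = (832 + 2844) - 3370 = 3676 - 3370 = 306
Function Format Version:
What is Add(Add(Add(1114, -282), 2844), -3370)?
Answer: 306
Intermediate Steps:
Add(Add(Add(1114, -282), 2844), -3370) = Add(Add(832, 2844), -3370) = Add(3676, -3370) = 306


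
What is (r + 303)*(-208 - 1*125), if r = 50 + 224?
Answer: -192141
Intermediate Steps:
r = 274
(r + 303)*(-208 - 1*125) = (274 + 303)*(-208 - 1*125) = 577*(-208 - 125) = 577*(-333) = -192141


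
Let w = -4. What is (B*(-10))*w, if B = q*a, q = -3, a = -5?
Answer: 600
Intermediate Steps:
B = 15 (B = -3*(-5) = 15)
(B*(-10))*w = (15*(-10))*(-4) = -150*(-4) = 600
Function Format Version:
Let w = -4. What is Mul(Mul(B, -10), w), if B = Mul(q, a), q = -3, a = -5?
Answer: 600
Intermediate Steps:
B = 15 (B = Mul(-3, -5) = 15)
Mul(Mul(B, -10), w) = Mul(Mul(15, -10), -4) = Mul(-150, -4) = 600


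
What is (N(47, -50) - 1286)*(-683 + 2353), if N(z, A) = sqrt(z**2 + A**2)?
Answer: -2147620 + 1670*sqrt(4709) ≈ -2.0330e+6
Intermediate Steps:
N(z, A) = sqrt(A**2 + z**2)
(N(47, -50) - 1286)*(-683 + 2353) = (sqrt((-50)**2 + 47**2) - 1286)*(-683 + 2353) = (sqrt(2500 + 2209) - 1286)*1670 = (sqrt(4709) - 1286)*1670 = (-1286 + sqrt(4709))*1670 = -2147620 + 1670*sqrt(4709)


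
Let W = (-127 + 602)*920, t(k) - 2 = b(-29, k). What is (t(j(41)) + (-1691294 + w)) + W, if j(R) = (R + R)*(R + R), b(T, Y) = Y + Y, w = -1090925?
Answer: -2331769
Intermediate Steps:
b(T, Y) = 2*Y
j(R) = 4*R² (j(R) = (2*R)*(2*R) = 4*R²)
t(k) = 2 + 2*k
W = 437000 (W = 475*920 = 437000)
(t(j(41)) + (-1691294 + w)) + W = ((2 + 2*(4*41²)) + (-1691294 - 1090925)) + 437000 = ((2 + 2*(4*1681)) - 2782219) + 437000 = ((2 + 2*6724) - 2782219) + 437000 = ((2 + 13448) - 2782219) + 437000 = (13450 - 2782219) + 437000 = -2768769 + 437000 = -2331769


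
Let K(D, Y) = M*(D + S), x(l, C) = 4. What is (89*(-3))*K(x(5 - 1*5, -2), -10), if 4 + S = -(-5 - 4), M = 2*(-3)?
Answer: 14418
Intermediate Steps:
M = -6
S = 5 (S = -4 - (-5 - 4) = -4 - 1*(-9) = -4 + 9 = 5)
K(D, Y) = -30 - 6*D (K(D, Y) = -6*(D + 5) = -6*(5 + D) = -30 - 6*D)
(89*(-3))*K(x(5 - 1*5, -2), -10) = (89*(-3))*(-30 - 6*4) = -267*(-30 - 24) = -267*(-54) = 14418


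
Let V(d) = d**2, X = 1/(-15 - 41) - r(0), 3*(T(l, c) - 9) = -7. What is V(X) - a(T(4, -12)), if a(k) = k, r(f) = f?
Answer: -62717/9408 ≈ -6.6664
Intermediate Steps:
T(l, c) = 20/3 (T(l, c) = 9 + (1/3)*(-7) = 9 - 7/3 = 20/3)
X = -1/56 (X = 1/(-15 - 41) - 1*0 = 1/(-56) + 0 = -1/56 + 0 = -1/56 ≈ -0.017857)
V(X) - a(T(4, -12)) = (-1/56)**2 - 1*20/3 = 1/3136 - 20/3 = -62717/9408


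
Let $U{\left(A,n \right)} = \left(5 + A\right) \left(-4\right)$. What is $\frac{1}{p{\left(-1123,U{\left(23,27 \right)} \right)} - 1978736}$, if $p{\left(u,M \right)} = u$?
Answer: $- \frac{1}{1979859} \approx -5.0509 \cdot 10^{-7}$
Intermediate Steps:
$U{\left(A,n \right)} = -20 - 4 A$
$\frac{1}{p{\left(-1123,U{\left(23,27 \right)} \right)} - 1978736} = \frac{1}{-1123 - 1978736} = \frac{1}{-1979859} = - \frac{1}{1979859}$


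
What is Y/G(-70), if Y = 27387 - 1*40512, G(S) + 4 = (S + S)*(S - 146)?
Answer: -13125/30236 ≈ -0.43409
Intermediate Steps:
G(S) = -4 + 2*S*(-146 + S) (G(S) = -4 + (S + S)*(S - 146) = -4 + (2*S)*(-146 + S) = -4 + 2*S*(-146 + S))
Y = -13125 (Y = 27387 - 40512 = -13125)
Y/G(-70) = -13125/(-4 - 292*(-70) + 2*(-70)²) = -13125/(-4 + 20440 + 2*4900) = -13125/(-4 + 20440 + 9800) = -13125/30236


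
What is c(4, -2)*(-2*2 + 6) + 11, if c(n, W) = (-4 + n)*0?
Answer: 11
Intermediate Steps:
c(n, W) = 0
c(4, -2)*(-2*2 + 6) + 11 = 0*(-2*2 + 6) + 11 = 0*(-4 + 6) + 11 = 0*2 + 11 = 0 + 11 = 11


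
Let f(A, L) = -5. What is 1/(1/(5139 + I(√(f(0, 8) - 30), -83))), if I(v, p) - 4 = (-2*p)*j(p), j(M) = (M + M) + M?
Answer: -36191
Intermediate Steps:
j(M) = 3*M (j(M) = 2*M + M = 3*M)
I(v, p) = 4 - 6*p² (I(v, p) = 4 + (-2*p)*(3*p) = 4 - 6*p²)
1/(1/(5139 + I(√(f(0, 8) - 30), -83))) = 1/(1/(5139 + (4 - 6*(-83)²))) = 1/(1/(5139 + (4 - 6*6889))) = 1/(1/(5139 + (4 - 41334))) = 1/(1/(5139 - 41330)) = 1/(1/(-36191)) = 1/(-1/36191) = -36191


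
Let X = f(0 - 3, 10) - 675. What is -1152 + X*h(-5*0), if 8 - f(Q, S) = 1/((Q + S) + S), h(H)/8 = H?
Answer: -1152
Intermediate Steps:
h(H) = 8*H
f(Q, S) = 8 - 1/(Q + 2*S) (f(Q, S) = 8 - 1/((Q + S) + S) = 8 - 1/(Q + 2*S))
X = -11340/17 (X = (-1 + 8*(0 - 3) + 16*10)/((0 - 3) + 2*10) - 675 = (-1 + 8*(-3) + 160)/(-3 + 20) - 675 = (-1 - 24 + 160)/17 - 675 = (1/17)*135 - 675 = 135/17 - 675 = -11340/17 ≈ -667.06)
-1152 + X*h(-5*0) = -1152 - 90720*(-5*0)/17 = -1152 - 90720*0/17 = -1152 - 11340/17*0 = -1152 + 0 = -1152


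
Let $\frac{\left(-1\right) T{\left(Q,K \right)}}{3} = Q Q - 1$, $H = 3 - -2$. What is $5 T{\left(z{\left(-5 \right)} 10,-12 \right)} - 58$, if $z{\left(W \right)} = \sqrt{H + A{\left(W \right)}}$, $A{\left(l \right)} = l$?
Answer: $-43$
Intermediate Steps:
$H = 5$ ($H = 3 + 2 = 5$)
$z{\left(W \right)} = \sqrt{5 + W}$
$T{\left(Q,K \right)} = 3 - 3 Q^{2}$ ($T{\left(Q,K \right)} = - 3 \left(Q Q - 1\right) = - 3 \left(Q^{2} - 1\right) = - 3 \left(-1 + Q^{2}\right) = 3 - 3 Q^{2}$)
$5 T{\left(z{\left(-5 \right)} 10,-12 \right)} - 58 = 5 \left(3 - 3 \left(\sqrt{5 - 5} \cdot 10\right)^{2}\right) - 58 = 5 \left(3 - 3 \left(\sqrt{0} \cdot 10\right)^{2}\right) - 58 = 5 \left(3 - 3 \left(0 \cdot 10\right)^{2}\right) - 58 = 5 \left(3 - 3 \cdot 0^{2}\right) - 58 = 5 \left(3 - 0\right) - 58 = 5 \left(3 + 0\right) - 58 = 5 \cdot 3 - 58 = 15 - 58 = -43$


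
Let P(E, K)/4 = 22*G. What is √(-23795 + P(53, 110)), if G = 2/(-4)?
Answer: I*√23839 ≈ 154.4*I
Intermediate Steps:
G = -½ (G = 2*(-¼) = -½ ≈ -0.50000)
P(E, K) = -44 (P(E, K) = 4*(22*(-½)) = 4*(-11) = -44)
√(-23795 + P(53, 110)) = √(-23795 - 44) = √(-23839) = I*√23839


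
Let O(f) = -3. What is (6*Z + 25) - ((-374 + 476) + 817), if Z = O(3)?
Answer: -912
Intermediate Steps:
Z = -3
(6*Z + 25) - ((-374 + 476) + 817) = (6*(-3) + 25) - ((-374 + 476) + 817) = (-18 + 25) - (102 + 817) = 7 - 1*919 = 7 - 919 = -912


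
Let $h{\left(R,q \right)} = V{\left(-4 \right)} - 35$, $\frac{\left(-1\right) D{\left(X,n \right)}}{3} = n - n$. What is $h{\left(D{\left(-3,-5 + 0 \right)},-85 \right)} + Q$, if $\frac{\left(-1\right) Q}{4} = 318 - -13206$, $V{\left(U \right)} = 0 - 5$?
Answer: $-54136$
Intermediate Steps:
$V{\left(U \right)} = -5$
$D{\left(X,n \right)} = 0$ ($D{\left(X,n \right)} = - 3 \left(n - n\right) = \left(-3\right) 0 = 0$)
$Q = -54096$ ($Q = - 4 \left(318 - -13206\right) = - 4 \left(318 + 13206\right) = \left(-4\right) 13524 = -54096$)
$h{\left(R,q \right)} = -40$ ($h{\left(R,q \right)} = -5 - 35 = -40$)
$h{\left(D{\left(-3,-5 + 0 \right)},-85 \right)} + Q = -40 - 54096 = -54136$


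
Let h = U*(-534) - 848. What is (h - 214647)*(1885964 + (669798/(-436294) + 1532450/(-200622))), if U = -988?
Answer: 12880083688130941591828/21882543717 ≈ 5.8860e+11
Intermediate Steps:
h = 526744 (h = -988*(-534) - 848 = 527592 - 848 = 526744)
(h - 214647)*(1885964 + (669798/(-436294) + 1532450/(-200622))) = (526744 - 214647)*(1885964 + (669798/(-436294) + 1532450/(-200622))) = 312097*(1885964 + (669798*(-1/436294) + 1532450*(-1/200622))) = 312097*(1885964 + (-334899/218147 - 766225/100311)) = 312097*(1885964 - 200743738664/21882543717) = 312097*(41269488934949524/21882543717) = 12880083688130941591828/21882543717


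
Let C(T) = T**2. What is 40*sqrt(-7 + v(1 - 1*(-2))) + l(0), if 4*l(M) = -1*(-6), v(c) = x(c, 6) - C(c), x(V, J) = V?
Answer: 3/2 + 40*I*sqrt(13) ≈ 1.5 + 144.22*I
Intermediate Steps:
v(c) = c - c**2
l(M) = 3/2 (l(M) = (-1*(-6))/4 = (1/4)*6 = 3/2)
40*sqrt(-7 + v(1 - 1*(-2))) + l(0) = 40*sqrt(-7 + (1 - 1*(-2))*(1 - (1 - 1*(-2)))) + 3/2 = 40*sqrt(-7 + (1 + 2)*(1 - (1 + 2))) + 3/2 = 40*sqrt(-7 + 3*(1 - 1*3)) + 3/2 = 40*sqrt(-7 + 3*(1 - 3)) + 3/2 = 40*sqrt(-7 + 3*(-2)) + 3/2 = 40*sqrt(-7 - 6) + 3/2 = 40*sqrt(-13) + 3/2 = 40*(I*sqrt(13)) + 3/2 = 40*I*sqrt(13) + 3/2 = 3/2 + 40*I*sqrt(13)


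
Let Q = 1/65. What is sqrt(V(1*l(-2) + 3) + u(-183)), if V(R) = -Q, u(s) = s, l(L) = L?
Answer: 2*I*sqrt(193310)/65 ≈ 13.528*I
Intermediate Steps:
Q = 1/65 ≈ 0.015385
V(R) = -1/65 (V(R) = -1*1/65 = -1/65)
sqrt(V(1*l(-2) + 3) + u(-183)) = sqrt(-1/65 - 183) = sqrt(-11896/65) = 2*I*sqrt(193310)/65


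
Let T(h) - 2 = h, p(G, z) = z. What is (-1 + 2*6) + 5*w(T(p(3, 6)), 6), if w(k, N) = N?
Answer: 41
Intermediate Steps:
T(h) = 2 + h
(-1 + 2*6) + 5*w(T(p(3, 6)), 6) = (-1 + 2*6) + 5*6 = (-1 + 12) + 30 = 11 + 30 = 41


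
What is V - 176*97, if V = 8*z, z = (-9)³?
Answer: -22904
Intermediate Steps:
z = -729
V = -5832 (V = 8*(-729) = -5832)
V - 176*97 = -5832 - 176*97 = -5832 - 17072 = -22904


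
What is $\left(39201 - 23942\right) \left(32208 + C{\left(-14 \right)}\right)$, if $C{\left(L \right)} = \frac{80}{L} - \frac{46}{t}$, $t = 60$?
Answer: $\frac{103186225621}{210} \approx 4.9136 \cdot 10^{8}$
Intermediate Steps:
$C{\left(L \right)} = - \frac{23}{30} + \frac{80}{L}$ ($C{\left(L \right)} = \frac{80}{L} - \frac{46}{60} = \frac{80}{L} - \frac{23}{30} = - \frac{23}{30} + \frac{80}{L}$)
$\left(39201 - 23942\right) \left(32208 + C{\left(-14 \right)}\right) = \left(39201 - 23942\right) \left(32208 + \left(- \frac{23}{30} + \frac{80}{-14}\right)\right) = 15259 \left(32208 + \left(- \frac{23}{30} + 80 \left(- \frac{1}{14}\right)\right)\right) = 15259 \left(32208 - \frac{1361}{210}\right) = 15259 \cdot \frac{6762319}{210} = \frac{103186225621}{210}$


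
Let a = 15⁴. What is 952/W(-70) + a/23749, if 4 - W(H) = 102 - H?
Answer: -251858/71247 ≈ -3.5350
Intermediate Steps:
W(H) = -98 + H (W(H) = 4 - (102 - H) = 4 + (-102 + H) = -98 + H)
a = 50625
952/W(-70) + a/23749 = 952/(-98 - 70) + 50625/23749 = 952/(-168) + 50625*(1/23749) = 952*(-1/168) + 50625/23749 = -17/3 + 50625/23749 = -251858/71247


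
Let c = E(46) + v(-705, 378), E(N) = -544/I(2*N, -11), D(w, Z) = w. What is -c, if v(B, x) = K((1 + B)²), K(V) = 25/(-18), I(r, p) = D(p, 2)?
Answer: -9517/198 ≈ -48.066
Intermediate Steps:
I(r, p) = p
E(N) = 544/11 (E(N) = -544/(-11) = -544*(-1/11) = 544/11)
K(V) = -25/18 (K(V) = 25*(-1/18) = -25/18)
v(B, x) = -25/18
c = 9517/198 (c = 544/11 - 25/18 = 9517/198 ≈ 48.066)
-c = -1*9517/198 = -9517/198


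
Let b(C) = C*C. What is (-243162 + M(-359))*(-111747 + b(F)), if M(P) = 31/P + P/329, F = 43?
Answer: 3156297601721676/118111 ≈ 2.6723e+10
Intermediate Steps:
b(C) = C**2
M(P) = 31/P + P/329 (M(P) = 31/P + P*(1/329) = 31/P + P/329)
(-243162 + M(-359))*(-111747 + b(F)) = (-243162 + (31/(-359) + (1/329)*(-359)))*(-111747 + 43**2) = (-243162 + (31*(-1/359) - 359/329))*(-111747 + 1849) = (-243162 + (-31/359 - 359/329))*(-109898) = (-243162 - 139080/118111)*(-109898) = -28720246062/118111*(-109898) = 3156297601721676/118111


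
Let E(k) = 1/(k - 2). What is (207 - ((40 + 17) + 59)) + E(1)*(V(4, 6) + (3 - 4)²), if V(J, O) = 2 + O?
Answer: 82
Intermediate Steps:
E(k) = 1/(-2 + k)
(207 - ((40 + 17) + 59)) + E(1)*(V(4, 6) + (3 - 4)²) = (207 - ((40 + 17) + 59)) + ((2 + 6) + (3 - 4)²)/(-2 + 1) = (207 - (57 + 59)) + (8 + (-1)²)/(-1) = (207 - 1*116) - (8 + 1) = (207 - 116) - 1*9 = 91 - 9 = 82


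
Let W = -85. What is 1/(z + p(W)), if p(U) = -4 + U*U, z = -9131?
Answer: -1/1910 ≈ -0.00052356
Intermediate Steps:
p(U) = -4 + U**2
1/(z + p(W)) = 1/(-9131 + (-4 + (-85)**2)) = 1/(-9131 + (-4 + 7225)) = 1/(-9131 + 7221) = 1/(-1910) = -1/1910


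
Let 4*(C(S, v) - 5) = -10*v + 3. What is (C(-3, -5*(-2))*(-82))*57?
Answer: 179949/2 ≈ 89975.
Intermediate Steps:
C(S, v) = 23/4 - 5*v/2 (C(S, v) = 5 + (-10*v + 3)/4 = 5 + (3 - 10*v)/4 = 5 + (3/4 - 5*v/2) = 23/4 - 5*v/2)
(C(-3, -5*(-2))*(-82))*57 = ((23/4 - (-25)*(-2)/2)*(-82))*57 = ((23/4 - 5/2*10)*(-82))*57 = ((23/4 - 25)*(-82))*57 = -77/4*(-82)*57 = (3157/2)*57 = 179949/2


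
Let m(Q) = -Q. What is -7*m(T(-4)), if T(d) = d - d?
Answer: 0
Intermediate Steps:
T(d) = 0
-7*m(T(-4)) = -(-7)*0 = -7*0 = 0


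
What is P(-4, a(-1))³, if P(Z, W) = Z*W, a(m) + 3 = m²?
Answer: 512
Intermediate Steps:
a(m) = -3 + m²
P(Z, W) = W*Z
P(-4, a(-1))³ = ((-3 + (-1)²)*(-4))³ = ((-3 + 1)*(-4))³ = (-2*(-4))³ = 8³ = 512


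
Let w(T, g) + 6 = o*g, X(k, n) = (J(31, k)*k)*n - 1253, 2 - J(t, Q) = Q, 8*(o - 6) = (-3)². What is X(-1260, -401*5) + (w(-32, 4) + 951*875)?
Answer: 6378042989/2 ≈ 3.1890e+9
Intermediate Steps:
o = 57/8 (o = 6 + (⅛)*(-3)² = 6 + (⅛)*9 = 6 + 9/8 = 57/8 ≈ 7.1250)
J(t, Q) = 2 - Q
X(k, n) = -1253 + k*n*(2 - k) (X(k, n) = ((2 - k)*k)*n - 1253 = (k*(2 - k))*n - 1253 = k*n*(2 - k) - 1253 = -1253 + k*n*(2 - k))
w(T, g) = -6 + 57*g/8
X(-1260, -401*5) + (w(-32, 4) + 951*875) = (-1253 - 1*(-1260)*(-401*5)*(-2 - 1260)) + ((-6 + (57/8)*4) + 951*875) = (-1253 - 1*(-1260)*(-2005)*(-1262)) + ((-6 + 57/2) + 832125) = (-1253 + 3188190600) + (45/2 + 832125) = 3188189347 + 1664295/2 = 6378042989/2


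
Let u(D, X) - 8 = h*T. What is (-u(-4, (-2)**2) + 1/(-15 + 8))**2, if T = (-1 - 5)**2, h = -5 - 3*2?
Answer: 7371225/49 ≈ 1.5043e+5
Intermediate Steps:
h = -11 (h = -5 - 6 = -11)
T = 36 (T = (-6)**2 = 36)
u(D, X) = -388 (u(D, X) = 8 - 11*36 = 8 - 396 = -388)
(-u(-4, (-2)**2) + 1/(-15 + 8))**2 = (-1*(-388) + 1/(-15 + 8))**2 = (388 + 1/(-7))**2 = (388 - 1/7)**2 = (2715/7)**2 = 7371225/49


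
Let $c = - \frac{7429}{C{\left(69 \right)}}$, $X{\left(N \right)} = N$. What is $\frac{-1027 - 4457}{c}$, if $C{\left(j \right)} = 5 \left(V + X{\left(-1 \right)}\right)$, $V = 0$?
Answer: $- \frac{27420}{7429} \approx -3.6909$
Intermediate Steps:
$C{\left(j \right)} = -5$ ($C{\left(j \right)} = 5 \left(0 - 1\right) = 5 \left(-1\right) = -5$)
$c = \frac{7429}{5}$ ($c = - \frac{7429}{-5} = \left(-7429\right) \left(- \frac{1}{5}\right) = \frac{7429}{5} \approx 1485.8$)
$\frac{-1027 - 4457}{c} = \frac{-1027 - 4457}{\frac{7429}{5}} = \left(-5484\right) \frac{5}{7429} = - \frac{27420}{7429}$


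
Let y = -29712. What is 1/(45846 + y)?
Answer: 1/16134 ≈ 6.1981e-5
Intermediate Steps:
1/(45846 + y) = 1/(45846 - 29712) = 1/16134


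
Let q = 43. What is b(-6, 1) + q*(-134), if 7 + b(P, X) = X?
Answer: -5768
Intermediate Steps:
b(P, X) = -7 + X
b(-6, 1) + q*(-134) = (-7 + 1) + 43*(-134) = -6 - 5762 = -5768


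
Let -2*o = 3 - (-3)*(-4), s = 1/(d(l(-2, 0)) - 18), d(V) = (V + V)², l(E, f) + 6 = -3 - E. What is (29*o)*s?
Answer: 261/356 ≈ 0.73315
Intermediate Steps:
l(E, f) = -9 - E (l(E, f) = -6 + (-3 - E) = -9 - E)
d(V) = 4*V² (d(V) = (2*V)² = 4*V²)
s = 1/178 (s = 1/(4*(-9 - 1*(-2))² - 18) = 1/(4*(-9 + 2)² - 18) = 1/(4*(-7)² - 18) = 1/(4*49 - 18) = 1/(196 - 18) = 1/178 ≈ 0.0056180)
o = 9/2 (o = -(3 - (-3)*(-4))/2 = -(3 - 1*12)/2 = -(3 - 12)/2 = -½*(-9) = 9/2 ≈ 4.5000)
(29*o)*s = (29*(9/2))*(1/178) = (261/2)*(1/178) = 261/356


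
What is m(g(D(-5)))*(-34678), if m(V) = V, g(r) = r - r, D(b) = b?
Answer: 0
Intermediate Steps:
g(r) = 0
m(g(D(-5)))*(-34678) = 0*(-34678) = 0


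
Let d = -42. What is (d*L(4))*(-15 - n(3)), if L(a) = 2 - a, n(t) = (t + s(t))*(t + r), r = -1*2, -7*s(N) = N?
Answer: -1476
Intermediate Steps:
s(N) = -N/7
r = -2
n(t) = 6*t*(-2 + t)/7 (n(t) = (t - t/7)*(t - 2) = (6*t/7)*(-2 + t) = 6*t*(-2 + t)/7)
(d*L(4))*(-15 - n(3)) = (-42*(2 - 1*4))*(-15 - 6*3*(-2 + 3)/7) = (-42*(2 - 4))*(-15 - 6*3/7) = (-42*(-2))*(-15 - 1*18/7) = 84*(-15 - 18/7) = 84*(-123/7) = -1476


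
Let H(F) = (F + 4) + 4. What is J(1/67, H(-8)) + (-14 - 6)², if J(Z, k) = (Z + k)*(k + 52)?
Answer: 26852/67 ≈ 400.78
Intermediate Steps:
H(F) = 8 + F (H(F) = (4 + F) + 4 = 8 + F)
J(Z, k) = (52 + k)*(Z + k) (J(Z, k) = (Z + k)*(52 + k) = (52 + k)*(Z + k))
J(1/67, H(-8)) + (-14 - 6)² = ((8 - 8)² + 52/67 + 52*(8 - 8) + (8 - 8)/67) + (-14 - 6)² = (0² + 52*(1/67) + 52*0 + (1/67)*0) + (-20)² = (0 + 52/67 + 0 + 0) + 400 = 52/67 + 400 = 26852/67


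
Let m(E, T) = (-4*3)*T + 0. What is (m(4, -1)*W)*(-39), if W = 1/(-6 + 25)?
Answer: -468/19 ≈ -24.632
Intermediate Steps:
m(E, T) = -12*T (m(E, T) = -12*T + 0 = -12*T)
W = 1/19 ≈ 0.052632
(m(4, -1)*W)*(-39) = (-12*(-1)*(1/19))*(-39) = (12*(1/19))*(-39) = (12/19)*(-39) = -468/19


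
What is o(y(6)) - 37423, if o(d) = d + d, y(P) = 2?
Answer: -37419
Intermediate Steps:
o(d) = 2*d
o(y(6)) - 37423 = 2*2 - 37423 = 4 - 37423 = -37419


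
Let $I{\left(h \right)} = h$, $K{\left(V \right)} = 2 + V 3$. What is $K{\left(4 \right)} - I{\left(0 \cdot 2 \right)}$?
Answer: $14$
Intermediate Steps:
$K{\left(V \right)} = 2 + 3 V$
$K{\left(4 \right)} - I{\left(0 \cdot 2 \right)} = \left(2 + 3 \cdot 4\right) - 0 \cdot 2 = \left(2 + 12\right) - 0 = 14 + 0 = 14$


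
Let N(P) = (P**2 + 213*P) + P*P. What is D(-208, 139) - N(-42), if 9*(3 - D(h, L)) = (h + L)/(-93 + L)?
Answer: 32527/6 ≈ 5421.2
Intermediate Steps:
N(P) = 2*P**2 + 213*P (N(P) = (P**2 + 213*P) + P**2 = 2*P**2 + 213*P)
D(h, L) = 3 - (L + h)/(9*(-93 + L)) (D(h, L) = 3 - (h + L)/(9*(-93 + L)) = 3 - (L + h)/(9*(-93 + L)))
D(-208, 139) - N(-42) = (-2511 - 1*(-208) + 26*139)/(9*(-93 + 139)) - (-42)*(213 + 2*(-42)) = (1/9)*(-2511 + 208 + 3614)/46 - (-42)*(213 - 84) = (1/9)*(1/46)*1311 - (-42)*129 = 19/6 - 1*(-5418) = 19/6 + 5418 = 32527/6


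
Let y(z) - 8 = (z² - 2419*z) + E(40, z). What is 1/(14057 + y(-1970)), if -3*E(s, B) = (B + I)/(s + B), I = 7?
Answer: 5790/50143685087 ≈ 1.1547e-7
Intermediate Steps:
E(s, B) = -(7 + B)/(3*(B + s)) (E(s, B) = -(B + 7)/(3*(s + B)) = -(7 + B)/(3*(B + s)))
y(z) = 8 + z² - 2419*z + (-7 - z)/(3*(40 + z)) (y(z) = 8 + ((z² - 2419*z) + (-7 - z)/(3*(z + 40))) = 8 + ((z² - 2419*z) + (-7 - z)/(3*(40 + z))) = 8 + (z² - 2419*z + (-7 - z)/(3*(40 + z))) = 8 + z² - 2419*z + (-7 - z)/(3*(40 + z)))
1/(14057 + y(-1970)) = 1/(14057 + (953 - 290257*(-1970) - 7137*(-1970)² + 3*(-1970)³)/(3*(40 - 1970))) = 1/(14057 + (⅓)*(953 + 571806290 - 7137*3880900 + 3*(-7645373000))/(-1930)) = 1/(14057 + (⅓)*(-1/1930)*(953 + 571806290 - 27697983300 - 22936119000)) = 1/(14057 + (⅓)*(-1/1930)*(-50062295057)) = 1/(14057 + 50062295057/5790) = 1/(50143685087/5790) = 5790/50143685087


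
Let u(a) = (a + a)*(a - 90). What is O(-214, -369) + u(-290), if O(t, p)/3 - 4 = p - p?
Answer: 220412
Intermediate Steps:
O(t, p) = 12 (O(t, p) = 12 + 3*(p - p) = 12 + 3*0 = 12 + 0 = 12)
u(a) = 2*a*(-90 + a) (u(a) = (2*a)*(-90 + a) = 2*a*(-90 + a))
O(-214, -369) + u(-290) = 12 + 2*(-290)*(-90 - 290) = 12 + 2*(-290)*(-380) = 12 + 220400 = 220412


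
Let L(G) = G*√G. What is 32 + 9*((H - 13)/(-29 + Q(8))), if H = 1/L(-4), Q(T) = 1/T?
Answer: 2776/77 - 3*I/77 ≈ 36.052 - 0.038961*I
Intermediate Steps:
Q(T) = 1/T
L(G) = G^(3/2)
H = I/8 (H = 1/((-4)^(3/2)) = 1/(-8*I) = I/8 ≈ 0.125*I)
32 + 9*((H - 13)/(-29 + Q(8))) = 32 + 9*((I/8 - 13)/(-29 + 1/8)) = 32 + 9*((-13 + I/8)/(-29 + ⅛)) = 32 + 9*((-13 + I/8)/(-231/8)) = 32 + 9*((-13 + I/8)*(-8/231)) = 32 + 9*(104/231 - I/231) = 32 + (312/77 - 3*I/77) = 2776/77 - 3*I/77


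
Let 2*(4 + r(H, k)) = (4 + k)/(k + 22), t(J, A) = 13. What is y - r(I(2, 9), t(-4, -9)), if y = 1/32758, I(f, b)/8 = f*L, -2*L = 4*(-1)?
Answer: 2153856/573265 ≈ 3.7572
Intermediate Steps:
L = 2 (L = -2*(-1) = -½*(-4) = 2)
I(f, b) = 16*f (I(f, b) = 8*(f*2) = 8*(2*f) = 16*f)
r(H, k) = -4 + (4 + k)/(2*(22 + k)) (r(H, k) = -4 + ((4 + k)/(k + 22))/2 = -4 + ((4 + k)/(22 + k))/2 = -4 + (4 + k)/(2*(22 + k)))
y = 1/32758 ≈ 3.0527e-5
y - r(I(2, 9), t(-4, -9)) = 1/32758 - (-172 - 7*13)/(2*(22 + 13)) = 1/32758 - (-172 - 91)/(2*35) = 1/32758 - (-263)/(2*35) = 1/32758 - 1*(-263/70) = 1/32758 + 263/70 = 2153856/573265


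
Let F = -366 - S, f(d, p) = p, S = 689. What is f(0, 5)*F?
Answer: -5275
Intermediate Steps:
F = -1055 (F = -366 - 1*689 = -366 - 689 = -1055)
f(0, 5)*F = 5*(-1055) = -5275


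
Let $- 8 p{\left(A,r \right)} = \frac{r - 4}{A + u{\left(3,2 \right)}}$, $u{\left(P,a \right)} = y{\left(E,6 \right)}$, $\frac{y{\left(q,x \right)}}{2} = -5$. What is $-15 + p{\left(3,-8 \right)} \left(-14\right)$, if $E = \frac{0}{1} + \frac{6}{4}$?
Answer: $-12$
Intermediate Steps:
$E = \frac{3}{2}$ ($E = 0 \cdot 1 + 6 \cdot \frac{1}{4} = 0 + \frac{3}{2} = \frac{3}{2} \approx 1.5$)
$y{\left(q,x \right)} = -10$ ($y{\left(q,x \right)} = 2 \left(-5\right) = -10$)
$u{\left(P,a \right)} = -10$
$p{\left(A,r \right)} = - \frac{-4 + r}{8 \left(-10 + A\right)}$ ($p{\left(A,r \right)} = - \frac{\left(r - 4\right) \frac{1}{A - 10}}{8} = - \frac{\left(-4 + r\right) \frac{1}{-10 + A}}{8} = - \frac{\frac{1}{-10 + A} \left(-4 + r\right)}{8} = - \frac{-4 + r}{8 \left(-10 + A\right)}$)
$-15 + p{\left(3,-8 \right)} \left(-14\right) = -15 + \frac{4 - -8}{8 \left(-10 + 3\right)} \left(-14\right) = -15 + \frac{4 + 8}{8 \left(-7\right)} \left(-14\right) = -15 + \frac{1}{8} \left(- \frac{1}{7}\right) 12 \left(-14\right) = -15 - -3 = -15 + 3 = -12$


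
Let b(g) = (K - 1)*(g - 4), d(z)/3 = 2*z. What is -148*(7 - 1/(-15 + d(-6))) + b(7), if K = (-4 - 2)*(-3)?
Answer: -50383/51 ≈ -987.90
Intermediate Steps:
d(z) = 6*z (d(z) = 3*(2*z) = 6*z)
K = 18 (K = -6*(-3) = 18)
b(g) = -68 + 17*g (b(g) = (18 - 1)*(g - 4) = 17*(-4 + g) = -68 + 17*g)
-148*(7 - 1/(-15 + d(-6))) + b(7) = -148*(7 - 1/(-15 + 6*(-6))) + (-68 + 17*7) = -148*(7 - 1/(-15 - 36)) + (-68 + 119) = -148*(7 - 1/(-51)) + 51 = -148*(7 - 1*(-1/51)) + 51 = -148*(7 + 1/51) + 51 = -148*358/51 + 51 = -52984/51 + 51 = -50383/51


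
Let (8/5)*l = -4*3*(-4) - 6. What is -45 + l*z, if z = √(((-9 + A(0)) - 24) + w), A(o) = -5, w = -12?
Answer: -45 + 525*I*√2/4 ≈ -45.0 + 185.62*I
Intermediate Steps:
z = 5*I*√2 (z = √(((-9 - 5) - 24) - 12) = √((-14 - 24) - 12) = √(-38 - 12) = √(-50) = 5*I*√2 ≈ 7.0711*I)
l = 105/4 (l = 5*(-4*3*(-4) - 6)/8 = 5*(-12*(-4) - 6)/8 = 5*(48 - 6)/8 = (5/8)*42 = 105/4 ≈ 26.250)
-45 + l*z = -45 + 105*(5*I*√2)/4 = -45 + 525*I*√2/4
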